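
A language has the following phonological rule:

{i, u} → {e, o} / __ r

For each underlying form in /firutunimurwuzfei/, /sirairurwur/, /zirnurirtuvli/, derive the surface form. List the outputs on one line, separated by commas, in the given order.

/firutunimurwuzfei/: /i/ is a high vowel immediately before /r/, so it lowers to [e]. /u/ is a high vowel immediately before /r/, so it lowers to [o]. → [ferutunimorwuzfei].
/sirairurwur/: /i/ is a high vowel immediately before /r/, so it lowers to [e]. /i/ is a high vowel immediately before /r/, so it lowers to [e]. /u/ is a high vowel immediately before /r/, so it lowers to [o]. /u/ is a high vowel immediately before /r/, so it lowers to [o]. → [seraerorwor].
/zirnurirtuvli/: /i/ is a high vowel immediately before /r/, so it lowers to [e]. /u/ is a high vowel immediately before /r/, so it lowers to [o]. /i/ is a high vowel immediately before /r/, so it lowers to [e]. → [zernorertuvli].

ferutunimorwuzfei, seraerorwor, zernorertuvli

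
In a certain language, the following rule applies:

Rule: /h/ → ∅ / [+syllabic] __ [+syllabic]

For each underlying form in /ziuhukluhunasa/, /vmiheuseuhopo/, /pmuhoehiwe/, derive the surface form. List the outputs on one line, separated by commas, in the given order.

ziuukluunasa, vmieuseuopo, pmuoeiwe

/ziuhukluhunasa/: /h/ occurs between vowels /u/ and /u/, so it deletes. /h/ occurs between vowels /u/ and /u/, so it deletes. → [ziuukluunasa].
/vmiheuseuhopo/: /h/ occurs between vowels /i/ and /e/, so it deletes. /h/ occurs between vowels /u/ and /o/, so it deletes. → [vmieuseuopo].
/pmuhoehiwe/: /h/ occurs between vowels /u/ and /o/, so it deletes. /h/ occurs between vowels /e/ and /i/, so it deletes. → [pmuoeiwe].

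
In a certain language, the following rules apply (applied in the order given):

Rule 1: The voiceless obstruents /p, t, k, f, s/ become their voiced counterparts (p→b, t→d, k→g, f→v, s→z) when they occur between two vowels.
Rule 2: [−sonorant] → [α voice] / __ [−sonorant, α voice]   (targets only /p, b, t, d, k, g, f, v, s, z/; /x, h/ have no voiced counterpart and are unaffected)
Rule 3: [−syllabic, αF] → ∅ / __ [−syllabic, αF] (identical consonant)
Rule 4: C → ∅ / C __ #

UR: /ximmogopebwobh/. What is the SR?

ximogobebwop

Rule 1 (intervocalic voicing): /p/ is a voiceless obstruent between vowels /o/ and /e/, so it voices to [b]. /ximmogopebwobh/ → ximmogobebwobh.
Rule 2 (regressive voicing assimilation): /b/ precedes the voiceless obstruent /h/, so it devoices to [p] by assimilation. /ximmogobebwobh/ → ximmogobebwoph.
Rule 3 (degemination): /mm/ is a geminate; the first /m/ deletes. /ximmogobebwoph/ → ximogobebwoph.
Rule 4 (final cluster simplification): /h/ is the second consonant of a word-final cluster /ph/, so it deletes. /ximogobebwoph/ → ximogobebwop.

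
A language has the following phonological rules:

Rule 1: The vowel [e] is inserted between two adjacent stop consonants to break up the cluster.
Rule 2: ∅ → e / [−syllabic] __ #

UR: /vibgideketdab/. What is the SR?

vibegideketedabe

Rule 1 (stop-cluster e-epenthesis): /b/ and /g/ form a stop–stop cluster, so [e] is inserted between them. /t/ and /d/ form a stop–stop cluster, so [e] is inserted between them. /vibgideketdab/ → vibegideketedab.
Rule 2 (final e-epenthesis): the form ends in the consonant /b/, so [e] is inserted word-finally. /vibegideketedab/ → vibegideketedabe.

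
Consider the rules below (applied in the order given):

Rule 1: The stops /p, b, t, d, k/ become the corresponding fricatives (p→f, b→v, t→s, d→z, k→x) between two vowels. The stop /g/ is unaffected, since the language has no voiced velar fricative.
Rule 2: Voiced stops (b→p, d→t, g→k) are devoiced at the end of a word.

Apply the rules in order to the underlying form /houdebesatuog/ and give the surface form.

Rule 1 (intervocalic spirantization): /d/ is a stop between vowels /u/ and /e/, so it spirantizes to the fricative [z]. /b/ is a stop between vowels /e/ and /e/, so it spirantizes to the fricative [v]. /t/ is a stop between vowels /a/ and /u/, so it spirantizes to the fricative [s]. /houdebesatuog/ → houzevesasuog.
Rule 2 (final devoicing): /g/ is a voiced stop in word-final position, so it devoices to [k]. /houzevesasuog/ → houzevesasuok.

houzevesasuok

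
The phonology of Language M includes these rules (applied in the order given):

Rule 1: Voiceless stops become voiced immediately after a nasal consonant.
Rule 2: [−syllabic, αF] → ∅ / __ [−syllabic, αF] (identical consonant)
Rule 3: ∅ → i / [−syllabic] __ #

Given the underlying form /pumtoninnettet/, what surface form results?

pumdonineteti

Rule 1 (post-nasal voicing): /t/ is a voiceless stop immediately after the nasal /m/, so it voices to [d]. /pumtoninnettet/ → pumdoninnettet.
Rule 2 (degemination): /nn/ is a geminate; the first /n/ deletes. /tt/ is a geminate; the first /t/ deletes. /pumdoninnettet/ → pumdoninetet.
Rule 3 (final i-epenthesis): the form ends in the consonant /t/, so [i] is inserted word-finally. /pumdoninetet/ → pumdonineteti.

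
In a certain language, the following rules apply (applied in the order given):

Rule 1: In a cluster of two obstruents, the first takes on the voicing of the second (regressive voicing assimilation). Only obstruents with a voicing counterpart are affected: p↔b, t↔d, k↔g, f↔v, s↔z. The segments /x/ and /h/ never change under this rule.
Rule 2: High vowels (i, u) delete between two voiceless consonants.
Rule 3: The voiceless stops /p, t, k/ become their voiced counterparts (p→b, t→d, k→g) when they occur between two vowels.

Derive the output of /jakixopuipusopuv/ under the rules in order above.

jakxobuipsobuv

Rule 1 (regressive voicing assimilation): no segment meets the environment; /jakixopuipusopuv/ is unchanged.
Rule 2 (high vowel syncope): /i/ is a high vowel flanked by voiceless consonants /k/ and /x/, so it deletes. /u/ is a high vowel flanked by voiceless consonants /p/ and /s/, so it deletes. /jakixopuipusopuv/ → jakxopuipsopuv.
Rule 3 (intervocalic voicing): /p/ is a voiceless stop between vowels /o/ and /u/, so it voices to [b]. /p/ is a voiceless stop between vowels /o/ and /u/, so it voices to [b]. /jakxopuipsopuv/ → jakxobuipsobuv.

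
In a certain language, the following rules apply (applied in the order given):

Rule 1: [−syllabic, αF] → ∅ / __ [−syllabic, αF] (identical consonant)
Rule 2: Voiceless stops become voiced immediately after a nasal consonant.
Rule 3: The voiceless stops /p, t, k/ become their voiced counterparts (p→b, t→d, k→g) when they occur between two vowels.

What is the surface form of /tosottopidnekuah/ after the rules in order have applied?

tosodobidneguah

Rule 1 (degemination): /tt/ is a geminate; the first /t/ deletes. /tosottopidnekuah/ → tosotopidnekuah.
Rule 2 (post-nasal voicing): no segment meets the environment; /tosotopidnekuah/ is unchanged.
Rule 3 (intervocalic voicing): /t/ is a voiceless stop between vowels /o/ and /o/, so it voices to [d]. /p/ is a voiceless stop between vowels /o/ and /i/, so it voices to [b]. /k/ is a voiceless stop between vowels /e/ and /u/, so it voices to [g]. /tosotopidnekuah/ → tosodobidneguah.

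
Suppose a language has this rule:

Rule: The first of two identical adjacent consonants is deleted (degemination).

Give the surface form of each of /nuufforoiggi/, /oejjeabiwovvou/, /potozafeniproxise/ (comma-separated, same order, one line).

nuuforoigi, oejeabiwovou, potozafeniproxise

/nuufforoiggi/: /ff/ is a geminate; the first /f/ deletes. /gg/ is a geminate; the first /g/ deletes. → [nuuforoigi].
/oejjeabiwovvou/: /jj/ is a geminate; the first /j/ deletes. /vv/ is a geminate; the first /v/ deletes. → [oejeabiwovou].
/potozafeniproxise/: the rule's environment is not met; surfaces unchanged as [potozafeniproxise].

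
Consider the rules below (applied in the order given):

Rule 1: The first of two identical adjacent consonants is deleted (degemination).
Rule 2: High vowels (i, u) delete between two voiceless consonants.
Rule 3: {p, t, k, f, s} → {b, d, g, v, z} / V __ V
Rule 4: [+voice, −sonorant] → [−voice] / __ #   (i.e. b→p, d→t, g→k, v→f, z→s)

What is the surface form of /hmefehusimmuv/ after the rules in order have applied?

Rule 1 (degemination): /mm/ is a geminate; the first /m/ deletes. /hmefehusimmuv/ → hmefehusimuv.
Rule 2 (high vowel syncope): /u/ is a high vowel flanked by voiceless consonants /h/ and /s/, so it deletes. /hmefehusimuv/ → hmefehsimuv.
Rule 3 (intervocalic voicing): /f/ is a voiceless obstruent between vowels /e/ and /e/, so it voices to [v]. /hmefehsimuv/ → hmevehsimuv.
Rule 4 (final devoicing): /v/ is a voiced obstruent in word-final position, so it devoices to [f]. /hmevehsimuv/ → hmevehsimuf.

hmevehsimuf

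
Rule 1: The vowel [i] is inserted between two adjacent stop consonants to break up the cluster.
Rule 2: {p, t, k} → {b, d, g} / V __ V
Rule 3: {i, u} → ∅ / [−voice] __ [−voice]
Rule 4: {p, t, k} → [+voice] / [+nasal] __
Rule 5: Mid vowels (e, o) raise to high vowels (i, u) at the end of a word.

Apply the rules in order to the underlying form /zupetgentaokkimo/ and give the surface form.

Rule 1 (stop-cluster i-epenthesis): /t/ and /g/ form a stop–stop cluster, so [i] is inserted between them. /k/ and /k/ form a stop–stop cluster, so [i] is inserted between them. /zupetgentaokkimo/ → zupetigentaokikimo.
Rule 2 (intervocalic voicing): /p/ is a voiceless stop between vowels /u/ and /e/, so it voices to [b]. /t/ is a voiceless stop between vowels /e/ and /i/, so it voices to [d]. /k/ is a voiceless stop between vowels /o/ and /i/, so it voices to [g]. /k/ is a voiceless stop between vowels /i/ and /i/, so it voices to [g]. /zupetigentaokikimo/ → zubedigentaogigimo.
Rule 3 (high vowel syncope): no segment meets the environment; /zubedigentaogigimo/ is unchanged.
Rule 4 (post-nasal voicing): /t/ is a voiceless stop immediately after the nasal /n/, so it voices to [d]. /zubedigentaogigimo/ → zubedigendaogigimo.
Rule 5 (final vowel raising): /o/ is a mid vowel in word-final position, so it raises to [u]. /zubedigendaogigimo/ → zubedigendaogigimu.

zubedigendaogigimu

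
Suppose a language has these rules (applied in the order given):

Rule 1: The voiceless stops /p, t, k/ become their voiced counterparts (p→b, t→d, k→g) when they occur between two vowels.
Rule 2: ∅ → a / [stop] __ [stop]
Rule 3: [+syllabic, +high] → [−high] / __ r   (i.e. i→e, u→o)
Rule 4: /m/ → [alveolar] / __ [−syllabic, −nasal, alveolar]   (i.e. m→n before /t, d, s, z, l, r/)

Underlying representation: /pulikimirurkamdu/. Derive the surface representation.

Rule 1 (intervocalic voicing): /k/ is a voiceless stop between vowels /i/ and /i/, so it voices to [g]. /pulikimirurkamdu/ → puligimirurkamdu.
Rule 2 (stop-cluster a-epenthesis): no segment meets the environment; /puligimirurkamdu/ is unchanged.
Rule 3 (pre-rhotic lowering): /i/ is a high vowel immediately before /r/, so it lowers to [e]. /u/ is a high vowel immediately before /r/, so it lowers to [o]. /puligimirurkamdu/ → puligimerorkamdu.
Rule 4 (nasal place assimilation): /m/ precedes the alveolar consonant /d/, so it assimilates in place to [n]. /puligimerorkamdu/ → puligimerorkandu.

puligimerorkandu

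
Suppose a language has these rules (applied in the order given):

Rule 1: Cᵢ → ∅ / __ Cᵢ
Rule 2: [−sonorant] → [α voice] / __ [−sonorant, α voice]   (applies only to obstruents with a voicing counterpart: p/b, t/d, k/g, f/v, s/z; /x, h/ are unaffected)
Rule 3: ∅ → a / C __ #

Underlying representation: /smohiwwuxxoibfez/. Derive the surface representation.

Rule 1 (degemination): /ww/ is a geminate; the first /w/ deletes. /xx/ is a geminate; the first /x/ deletes. /smohiwwuxxoibfez/ → smohiwuxoibfez.
Rule 2 (regressive voicing assimilation): /b/ precedes the voiceless obstruent /f/, so it devoices to [p] by assimilation. /smohiwuxoibfez/ → smohiwuxoipfez.
Rule 3 (final a-epenthesis): the form ends in the consonant /z/, so [a] is inserted word-finally. /smohiwuxoipfez/ → smohiwuxoipfeza.

smohiwuxoipfeza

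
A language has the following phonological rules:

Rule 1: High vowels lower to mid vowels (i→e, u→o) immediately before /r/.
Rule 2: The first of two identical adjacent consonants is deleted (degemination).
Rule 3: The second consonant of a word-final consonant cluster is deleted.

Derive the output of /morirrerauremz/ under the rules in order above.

Rule 1 (pre-rhotic lowering): /i/ is a high vowel immediately before /r/, so it lowers to [e]. /u/ is a high vowel immediately before /r/, so it lowers to [o]. /morirrerauremz/ → morerreraoremz.
Rule 2 (degemination): /rr/ is a geminate; the first /r/ deletes. /morerreraoremz/ → morereraoremz.
Rule 3 (final cluster simplification): /z/ is the second consonant of a word-final cluster /mz/, so it deletes. /morereraoremz/ → morereraorem.

morereraorem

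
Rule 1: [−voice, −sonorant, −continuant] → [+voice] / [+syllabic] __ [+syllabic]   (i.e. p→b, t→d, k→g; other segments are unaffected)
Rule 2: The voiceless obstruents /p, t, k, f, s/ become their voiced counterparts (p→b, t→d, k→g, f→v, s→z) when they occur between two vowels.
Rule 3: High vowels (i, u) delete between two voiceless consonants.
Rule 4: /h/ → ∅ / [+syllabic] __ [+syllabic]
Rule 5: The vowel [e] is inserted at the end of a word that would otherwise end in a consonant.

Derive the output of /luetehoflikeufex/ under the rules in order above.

Rule 1 (intervocalic voicing): /t/ is a voiceless stop between vowels /e/ and /e/, so it voices to [d]. /k/ is a voiceless stop between vowels /i/ and /e/, so it voices to [g]. /luetehoflikeufex/ → luedehofligeufex.
Rule 2 (intervocalic voicing): /f/ is a voiceless obstruent between vowels /u/ and /e/, so it voices to [v]. /luedehofligeufex/ → luedehofligeuvex.
Rule 3 (high vowel syncope): no segment meets the environment; /luedehofligeuvex/ is unchanged.
Rule 4 (intervocalic h-deletion): /h/ occurs between vowels /e/ and /o/, so it deletes. /luedehofligeuvex/ → luedeofligeuvex.
Rule 5 (final e-epenthesis): the form ends in the consonant /x/, so [e] is inserted word-finally. /luedeofligeuvex/ → luedeofligeuvexe.

luedeofligeuvexe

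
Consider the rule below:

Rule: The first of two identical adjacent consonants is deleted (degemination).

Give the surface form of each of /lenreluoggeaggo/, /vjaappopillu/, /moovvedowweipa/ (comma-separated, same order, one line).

/lenreluoggeaggo/: /gg/ is a geminate; the first /g/ deletes. /gg/ is a geminate; the first /g/ deletes. → [lenreluogeago].
/vjaappopillu/: /pp/ is a geminate; the first /p/ deletes. /ll/ is a geminate; the first /l/ deletes. → [vjaapopilu].
/moovvedowweipa/: /vv/ is a geminate; the first /v/ deletes. /ww/ is a geminate; the first /w/ deletes. → [moovedoweipa].

lenreluogeago, vjaapopilu, moovedoweipa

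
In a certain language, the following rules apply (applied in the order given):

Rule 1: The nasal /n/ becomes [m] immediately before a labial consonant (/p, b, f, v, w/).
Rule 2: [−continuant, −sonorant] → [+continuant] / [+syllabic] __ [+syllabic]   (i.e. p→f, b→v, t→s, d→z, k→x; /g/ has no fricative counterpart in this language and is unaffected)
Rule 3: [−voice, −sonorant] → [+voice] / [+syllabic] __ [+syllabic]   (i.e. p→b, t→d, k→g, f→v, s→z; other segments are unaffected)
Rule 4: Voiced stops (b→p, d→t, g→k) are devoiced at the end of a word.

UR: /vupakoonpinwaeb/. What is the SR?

vuvaxoompimwaep

Rule 1 (nasal place assimilation): /n/ precedes the labial consonant /p/, so it assimilates in place to [m]. /n/ precedes the labial consonant /w/, so it assimilates in place to [m]. /vupakoonpinwaeb/ → vupakoompimwaeb.
Rule 2 (intervocalic spirantization): /p/ is a stop between vowels /u/ and /a/, so it spirantizes to the fricative [f]. /k/ is a stop between vowels /a/ and /o/, so it spirantizes to the fricative [x]. /vupakoompimwaeb/ → vufaxoompimwaeb.
Rule 3 (intervocalic voicing): /f/ is a voiceless obstruent between vowels /u/ and /a/, so it voices to [v]. /vufaxoompimwaeb/ → vuvaxoompimwaeb.
Rule 4 (final devoicing): /b/ is a voiced stop in word-final position, so it devoices to [p]. /vuvaxoompimwaeb/ → vuvaxoompimwaep.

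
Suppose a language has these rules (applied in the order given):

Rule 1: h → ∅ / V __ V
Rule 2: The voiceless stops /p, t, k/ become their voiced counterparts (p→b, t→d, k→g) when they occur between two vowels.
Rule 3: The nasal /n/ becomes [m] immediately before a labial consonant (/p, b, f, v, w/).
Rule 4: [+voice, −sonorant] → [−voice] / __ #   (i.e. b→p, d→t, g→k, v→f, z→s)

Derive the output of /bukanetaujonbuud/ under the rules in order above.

buganedaujombuut

Rule 1 (intervocalic h-deletion): no segment meets the environment; /bukanetaujonbuud/ is unchanged.
Rule 2 (intervocalic voicing): /k/ is a voiceless stop between vowels /u/ and /a/, so it voices to [g]. /t/ is a voiceless stop between vowels /e/ and /a/, so it voices to [d]. /bukanetaujonbuud/ → buganedaujonbuud.
Rule 3 (nasal place assimilation): /n/ precedes the labial consonant /b/, so it assimilates in place to [m]. /buganedaujonbuud/ → buganedaujombuud.
Rule 4 (final devoicing): /d/ is a voiced obstruent in word-final position, so it devoices to [t]. /buganedaujombuud/ → buganedaujombuut.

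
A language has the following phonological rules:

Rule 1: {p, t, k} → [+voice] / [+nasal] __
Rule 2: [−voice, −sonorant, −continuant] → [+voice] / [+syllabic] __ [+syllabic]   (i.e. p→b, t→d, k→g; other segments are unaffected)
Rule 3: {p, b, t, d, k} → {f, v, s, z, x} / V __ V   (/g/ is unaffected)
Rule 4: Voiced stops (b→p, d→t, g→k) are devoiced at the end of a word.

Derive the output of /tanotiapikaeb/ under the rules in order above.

tanoziavigaep

Rule 1 (post-nasal voicing): no segment meets the environment; /tanotiapikaeb/ is unchanged.
Rule 2 (intervocalic voicing): /t/ is a voiceless stop between vowels /o/ and /i/, so it voices to [d]. /p/ is a voiceless stop between vowels /a/ and /i/, so it voices to [b]. /k/ is a voiceless stop between vowels /i/ and /a/, so it voices to [g]. /tanotiapikaeb/ → tanodiabigaeb.
Rule 3 (intervocalic spirantization): /d/ is a stop between vowels /o/ and /i/, so it spirantizes to the fricative [z]. /b/ is a stop between vowels /a/ and /i/, so it spirantizes to the fricative [v]. /tanodiabigaeb/ → tanoziavigaeb.
Rule 4 (final devoicing): /b/ is a voiced stop in word-final position, so it devoices to [p]. /tanoziavigaeb/ → tanoziavigaep.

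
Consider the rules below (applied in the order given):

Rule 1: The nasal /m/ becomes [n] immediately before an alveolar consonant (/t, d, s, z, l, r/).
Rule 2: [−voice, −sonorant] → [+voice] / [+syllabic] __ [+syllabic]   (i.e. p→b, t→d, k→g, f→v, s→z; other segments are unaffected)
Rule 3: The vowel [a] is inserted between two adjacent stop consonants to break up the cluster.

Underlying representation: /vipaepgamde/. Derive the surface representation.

vibaepagande

Rule 1 (nasal place assimilation): /m/ precedes the alveolar consonant /d/, so it assimilates in place to [n]. /vipaepgamde/ → vipaepgande.
Rule 2 (intervocalic voicing): /p/ is a voiceless obstruent between vowels /i/ and /a/, so it voices to [b]. /vipaepgande/ → vibaepgande.
Rule 3 (stop-cluster a-epenthesis): /p/ and /g/ form a stop–stop cluster, so [a] is inserted between them. /vibaepgande/ → vibaepagande.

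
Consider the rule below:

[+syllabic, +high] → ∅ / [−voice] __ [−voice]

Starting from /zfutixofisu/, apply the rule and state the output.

/u/ is a high vowel flanked by voiceless consonants /f/ and /t/, so it deletes.
/i/ is a high vowel flanked by voiceless consonants /t/ and /x/, so it deletes.
/i/ is a high vowel flanked by voiceless consonants /f/ and /s/, so it deletes.
The other instance of /u/ does not occur in the required environment and remains unchanged.
Surface form: [zftxofsu].

zftxofsu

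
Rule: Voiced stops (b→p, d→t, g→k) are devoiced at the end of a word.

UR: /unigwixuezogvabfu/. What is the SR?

unigwixuezogvabfu

No segment of /unigwixuezogvabfu/ meets the structural description of the rule, so the form surfaces unchanged.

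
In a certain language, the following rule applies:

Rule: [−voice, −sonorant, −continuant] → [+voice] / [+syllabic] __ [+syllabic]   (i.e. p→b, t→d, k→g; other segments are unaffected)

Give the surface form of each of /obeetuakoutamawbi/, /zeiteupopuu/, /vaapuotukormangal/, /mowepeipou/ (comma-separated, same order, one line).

/obeetuakoutamawbi/: /t/ is a voiceless stop between vowels /e/ and /u/, so it voices to [d]. /k/ is a voiceless stop between vowels /a/ and /o/, so it voices to [g]. /t/ is a voiceless stop between vowels /u/ and /a/, so it voices to [d]. → [obeeduagoudamawbi].
/zeiteupopuu/: /t/ is a voiceless stop between vowels /i/ and /e/, so it voices to [d]. /p/ is a voiceless stop between vowels /u/ and /o/, so it voices to [b]. /p/ is a voiceless stop between vowels /o/ and /u/, so it voices to [b]. → [zeideubobuu].
/vaapuotukormangal/: /p/ is a voiceless stop between vowels /a/ and /u/, so it voices to [b]. /t/ is a voiceless stop between vowels /o/ and /u/, so it voices to [d]. /k/ is a voiceless stop between vowels /u/ and /o/, so it voices to [g]. → [vaabuodugormangal].
/mowepeipou/: /p/ is a voiceless stop between vowels /e/ and /e/, so it voices to [b]. /p/ is a voiceless stop between vowels /i/ and /o/, so it voices to [b]. → [mowebeibou].

obeeduagoudamawbi, zeideubobuu, vaabuodugormangal, mowebeibou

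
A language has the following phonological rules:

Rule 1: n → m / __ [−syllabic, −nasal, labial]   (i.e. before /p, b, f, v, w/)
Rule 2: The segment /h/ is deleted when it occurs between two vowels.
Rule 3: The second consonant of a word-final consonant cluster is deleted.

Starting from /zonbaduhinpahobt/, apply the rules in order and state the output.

zombaduimpaob

Rule 1 (nasal place assimilation): /n/ precedes the labial consonant /b/, so it assimilates in place to [m]. /n/ precedes the labial consonant /p/, so it assimilates in place to [m]. /zonbaduhinpahobt/ → zombaduhimpahobt.
Rule 2 (intervocalic h-deletion): /h/ occurs between vowels /u/ and /i/, so it deletes. /h/ occurs between vowels /a/ and /o/, so it deletes. /zombaduhimpahobt/ → zombaduimpaobt.
Rule 3 (final cluster simplification): /t/ is the second consonant of a word-final cluster /bt/, so it deletes. /zombaduimpaobt/ → zombaduimpaob.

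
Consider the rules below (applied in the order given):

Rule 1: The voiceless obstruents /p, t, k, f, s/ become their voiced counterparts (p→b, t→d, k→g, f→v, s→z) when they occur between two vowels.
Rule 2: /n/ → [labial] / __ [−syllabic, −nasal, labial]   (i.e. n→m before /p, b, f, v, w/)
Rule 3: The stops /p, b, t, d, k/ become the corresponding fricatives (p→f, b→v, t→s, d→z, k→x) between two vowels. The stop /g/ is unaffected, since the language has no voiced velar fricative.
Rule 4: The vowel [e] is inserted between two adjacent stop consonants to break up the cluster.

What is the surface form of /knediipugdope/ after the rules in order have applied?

Rule 1 (intervocalic voicing): /p/ is a voiceless obstruent between vowels /i/ and /u/, so it voices to [b]. /p/ is a voiceless obstruent between vowels /o/ and /e/, so it voices to [b]. /knediipugdope/ → knediibugdobe.
Rule 2 (nasal place assimilation): no segment meets the environment; /knediibugdobe/ is unchanged.
Rule 3 (intervocalic spirantization): /d/ is a stop between vowels /e/ and /i/, so it spirantizes to the fricative [z]. /b/ is a stop between vowels /i/ and /u/, so it spirantizes to the fricative [v]. /b/ is a stop between vowels /o/ and /e/, so it spirantizes to the fricative [v]. /knediibugdobe/ → kneziivugdove.
Rule 4 (stop-cluster e-epenthesis): /g/ and /d/ form a stop–stop cluster, so [e] is inserted between them. /kneziivugdove/ → kneziivugedove.

kneziivugedove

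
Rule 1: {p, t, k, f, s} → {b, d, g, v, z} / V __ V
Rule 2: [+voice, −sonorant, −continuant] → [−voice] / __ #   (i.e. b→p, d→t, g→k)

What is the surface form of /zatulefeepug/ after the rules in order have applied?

Rule 1 (intervocalic voicing): /t/ is a voiceless obstruent between vowels /a/ and /u/, so it voices to [d]. /f/ is a voiceless obstruent between vowels /e/ and /e/, so it voices to [v]. /p/ is a voiceless obstruent between vowels /e/ and /u/, so it voices to [b]. /zatulefeepug/ → zaduleveebug.
Rule 2 (final devoicing): /g/ is a voiced stop in word-final position, so it devoices to [k]. /zaduleveebug/ → zaduleveebuk.

zaduleveebuk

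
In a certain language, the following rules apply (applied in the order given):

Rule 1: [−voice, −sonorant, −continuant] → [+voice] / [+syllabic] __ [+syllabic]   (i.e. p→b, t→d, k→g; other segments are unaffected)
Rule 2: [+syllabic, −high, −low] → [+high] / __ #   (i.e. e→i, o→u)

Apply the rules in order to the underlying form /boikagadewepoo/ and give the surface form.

Rule 1 (intervocalic voicing): /k/ is a voiceless stop between vowels /i/ and /a/, so it voices to [g]. /p/ is a voiceless stop between vowels /e/ and /o/, so it voices to [b]. /boikagadewepoo/ → boigagadeweboo.
Rule 2 (final vowel raising): /o/ is a mid vowel in word-final position, so it raises to [u]. /boigagadeweboo/ → boigagadewebou.

boigagadewebou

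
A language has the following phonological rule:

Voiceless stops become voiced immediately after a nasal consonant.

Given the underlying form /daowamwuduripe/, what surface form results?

daowamwuduripe

No segment of /daowamwuduripe/ meets the structural description of the rule, so the form surfaces unchanged.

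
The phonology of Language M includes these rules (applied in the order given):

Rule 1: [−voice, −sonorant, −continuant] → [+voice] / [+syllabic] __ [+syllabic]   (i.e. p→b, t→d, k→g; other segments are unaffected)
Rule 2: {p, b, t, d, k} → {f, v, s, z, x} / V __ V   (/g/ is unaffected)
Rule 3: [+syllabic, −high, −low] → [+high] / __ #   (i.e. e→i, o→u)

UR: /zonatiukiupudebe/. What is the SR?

zonaziugiuvuzevi

Rule 1 (intervocalic voicing): /t/ is a voiceless stop between vowels /a/ and /i/, so it voices to [d]. /k/ is a voiceless stop between vowels /u/ and /i/, so it voices to [g]. /p/ is a voiceless stop between vowels /u/ and /u/, so it voices to [b]. /zonatiukiupudebe/ → zonadiugiubudebe.
Rule 2 (intervocalic spirantization): /d/ is a stop between vowels /a/ and /i/, so it spirantizes to the fricative [z]. /b/ is a stop between vowels /u/ and /u/, so it spirantizes to the fricative [v]. /d/ is a stop between vowels /u/ and /e/, so it spirantizes to the fricative [z]. /b/ is a stop between vowels /e/ and /e/, so it spirantizes to the fricative [v]. /zonadiugiubudebe/ → zonaziugiuvuzeve.
Rule 3 (final vowel raising): /e/ is a mid vowel in word-final position, so it raises to [i]. /zonaziugiuvuzeve/ → zonaziugiuvuzevi.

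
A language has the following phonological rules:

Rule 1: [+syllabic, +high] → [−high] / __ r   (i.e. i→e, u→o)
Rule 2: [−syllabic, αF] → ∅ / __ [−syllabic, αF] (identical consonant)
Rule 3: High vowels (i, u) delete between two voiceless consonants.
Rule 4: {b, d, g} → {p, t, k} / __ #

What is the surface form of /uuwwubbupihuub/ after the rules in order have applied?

uuwubuphuup

Rule 1 (pre-rhotic lowering): no segment meets the environment; /uuwwubbupihuub/ is unchanged.
Rule 2 (degemination): /ww/ is a geminate; the first /w/ deletes. /bb/ is a geminate; the first /b/ deletes. /uuwwubbupihuub/ → uuwubupihuub.
Rule 3 (high vowel syncope): /i/ is a high vowel flanked by voiceless consonants /p/ and /h/, so it deletes. /uuwubupihuub/ → uuwubuphuub.
Rule 4 (final devoicing): /b/ is a voiced stop in word-final position, so it devoices to [p]. /uuwubuphuub/ → uuwubuphuup.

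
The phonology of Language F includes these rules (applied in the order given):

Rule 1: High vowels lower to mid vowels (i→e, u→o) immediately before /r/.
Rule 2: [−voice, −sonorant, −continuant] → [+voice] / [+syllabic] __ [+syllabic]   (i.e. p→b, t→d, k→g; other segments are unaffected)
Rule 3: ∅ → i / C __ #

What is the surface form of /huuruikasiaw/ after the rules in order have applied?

Rule 1 (pre-rhotic lowering): /u/ is a high vowel immediately before /r/, so it lowers to [o]. /huuruikasiaw/ → huoruikasiaw.
Rule 2 (intervocalic voicing): /k/ is a voiceless stop between vowels /i/ and /a/, so it voices to [g]. /huoruikasiaw/ → huoruigasiaw.
Rule 3 (final i-epenthesis): the form ends in the consonant /w/, so [i] is inserted word-finally. /huoruigasiaw/ → huoruigasiawi.

huoruigasiawi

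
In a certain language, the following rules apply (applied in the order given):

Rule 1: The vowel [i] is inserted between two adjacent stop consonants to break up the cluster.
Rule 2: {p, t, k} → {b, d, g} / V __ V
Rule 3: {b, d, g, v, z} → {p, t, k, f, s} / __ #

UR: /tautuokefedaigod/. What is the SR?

Rule 1 (stop-cluster i-epenthesis): no segment meets the environment; /tautuokefedaigod/ is unchanged.
Rule 2 (intervocalic voicing): /t/ is a voiceless stop between vowels /u/ and /u/, so it voices to [d]. /k/ is a voiceless stop between vowels /o/ and /e/, so it voices to [g]. /tautuokefedaigod/ → tauduogefedaigod.
Rule 3 (final devoicing): /d/ is a voiced obstruent in word-final position, so it devoices to [t]. /tauduogefedaigod/ → tauduogefedaigot.

tauduogefedaigot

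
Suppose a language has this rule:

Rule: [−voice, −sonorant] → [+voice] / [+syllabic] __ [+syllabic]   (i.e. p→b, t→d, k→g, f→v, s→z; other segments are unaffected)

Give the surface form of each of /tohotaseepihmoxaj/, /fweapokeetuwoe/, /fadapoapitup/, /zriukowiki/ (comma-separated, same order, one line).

tohodazeebihmoxaj, fweabogeeduwoe, fadaboabidup, zriugowigi

/tohotaseepihmoxaj/: /t/ is a voiceless obstruent between vowels /o/ and /a/, so it voices to [d]. /s/ is a voiceless obstruent between vowels /a/ and /e/, so it voices to [z]. /p/ is a voiceless obstruent between vowels /e/ and /i/, so it voices to [b]. → [tohodazeebihmoxaj].
/fweapokeetuwoe/: /p/ is a voiceless obstruent between vowels /a/ and /o/, so it voices to [b]. /k/ is a voiceless obstruent between vowels /o/ and /e/, so it voices to [g]. /t/ is a voiceless obstruent between vowels /e/ and /u/, so it voices to [d]. → [fweabogeeduwoe].
/fadapoapitup/: /p/ is a voiceless obstruent between vowels /a/ and /o/, so it voices to [b]. /p/ is a voiceless obstruent between vowels /a/ and /i/, so it voices to [b]. /t/ is a voiceless obstruent between vowels /i/ and /u/, so it voices to [d]. → [fadaboabidup].
/zriukowiki/: /k/ is a voiceless obstruent between vowels /u/ and /o/, so it voices to [g]. /k/ is a voiceless obstruent between vowels /i/ and /i/, so it voices to [g]. → [zriugowigi].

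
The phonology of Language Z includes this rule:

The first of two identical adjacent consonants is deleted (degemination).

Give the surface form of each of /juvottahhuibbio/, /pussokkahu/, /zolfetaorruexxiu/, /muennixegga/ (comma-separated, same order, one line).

/juvottahhuibbio/: /tt/ is a geminate; the first /t/ deletes. /hh/ is a geminate; the first /h/ deletes. /bb/ is a geminate; the first /b/ deletes. → [juvotahuibio].
/pussokkahu/: /ss/ is a geminate; the first /s/ deletes. /kk/ is a geminate; the first /k/ deletes. → [pusokahu].
/zolfetaorruexxiu/: /rr/ is a geminate; the first /r/ deletes. /xx/ is a geminate; the first /x/ deletes. → [zolfetaoruexiu].
/muennixegga/: /nn/ is a geminate; the first /n/ deletes. /gg/ is a geminate; the first /g/ deletes. → [muenixega].

juvotahuibio, pusokahu, zolfetaoruexiu, muenixega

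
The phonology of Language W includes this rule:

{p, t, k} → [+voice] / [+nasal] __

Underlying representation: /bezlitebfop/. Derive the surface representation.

No segment of /bezlitebfop/ meets the structural description of the rule, so the form surfaces unchanged.

bezlitebfop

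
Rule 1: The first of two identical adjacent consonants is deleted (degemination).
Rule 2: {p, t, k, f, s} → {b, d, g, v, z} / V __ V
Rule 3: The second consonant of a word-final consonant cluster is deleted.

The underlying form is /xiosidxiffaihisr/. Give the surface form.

Rule 1 (degemination): /ff/ is a geminate; the first /f/ deletes. /xiosidxiffaihisr/ → xiosidxifaihisr.
Rule 2 (intervocalic voicing): /s/ is a voiceless obstruent between vowels /o/ and /i/, so it voices to [z]. /f/ is a voiceless obstruent between vowels /i/ and /a/, so it voices to [v]. /xiosidxifaihisr/ → xiozidxivaihisr.
Rule 3 (final cluster simplification): /r/ is the second consonant of a word-final cluster /sr/, so it deletes. /xiozidxivaihisr/ → xiozidxivaihis.

xiozidxivaihis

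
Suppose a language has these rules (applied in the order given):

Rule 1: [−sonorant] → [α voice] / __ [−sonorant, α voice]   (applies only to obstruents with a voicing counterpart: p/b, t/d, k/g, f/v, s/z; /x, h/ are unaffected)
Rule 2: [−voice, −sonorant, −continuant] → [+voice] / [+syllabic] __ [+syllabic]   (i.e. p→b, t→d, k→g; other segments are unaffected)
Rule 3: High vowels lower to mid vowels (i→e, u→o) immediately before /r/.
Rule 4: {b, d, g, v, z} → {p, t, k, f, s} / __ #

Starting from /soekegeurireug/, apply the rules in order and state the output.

Rule 1 (regressive voicing assimilation): no segment meets the environment; /soekegeurireug/ is unchanged.
Rule 2 (intervocalic voicing): /k/ is a voiceless stop between vowels /e/ and /e/, so it voices to [g]. /soekegeurireug/ → soegegeurireug.
Rule 3 (pre-rhotic lowering): /u/ is a high vowel immediately before /r/, so it lowers to [o]. /i/ is a high vowel immediately before /r/, so it lowers to [e]. /soegegeurireug/ → soegegeorereug.
Rule 4 (final devoicing): /g/ is a voiced obstruent in word-final position, so it devoices to [k]. /soegegeorereug/ → soegegeorereuk.

soegegeorereuk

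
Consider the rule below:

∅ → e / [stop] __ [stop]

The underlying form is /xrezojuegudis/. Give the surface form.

No segment of /xrezojuegudis/ meets the structural description of the rule, so the form surfaces unchanged.

xrezojuegudis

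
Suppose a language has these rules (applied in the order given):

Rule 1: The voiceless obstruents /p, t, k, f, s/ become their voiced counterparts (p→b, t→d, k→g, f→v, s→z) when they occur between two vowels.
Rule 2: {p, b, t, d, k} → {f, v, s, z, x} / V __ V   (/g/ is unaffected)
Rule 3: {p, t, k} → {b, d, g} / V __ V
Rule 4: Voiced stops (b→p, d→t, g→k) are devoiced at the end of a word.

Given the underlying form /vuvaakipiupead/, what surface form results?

vuvaagiviuveat

Rule 1 (intervocalic voicing): /k/ is a voiceless obstruent between vowels /a/ and /i/, so it voices to [g]. /p/ is a voiceless obstruent between vowels /i/ and /i/, so it voices to [b]. /p/ is a voiceless obstruent between vowels /u/ and /e/, so it voices to [b]. /vuvaakipiupead/ → vuvaagibiubead.
Rule 2 (intervocalic spirantization): /b/ is a stop between vowels /i/ and /i/, so it spirantizes to the fricative [v]. /b/ is a stop between vowels /u/ and /e/, so it spirantizes to the fricative [v]. /vuvaagibiubead/ → vuvaagiviuvead.
Rule 3 (intervocalic voicing): no segment meets the environment; /vuvaagiviuvead/ is unchanged.
Rule 4 (final devoicing): /d/ is a voiced stop in word-final position, so it devoices to [t]. /vuvaagiviuvead/ → vuvaagiviuveat.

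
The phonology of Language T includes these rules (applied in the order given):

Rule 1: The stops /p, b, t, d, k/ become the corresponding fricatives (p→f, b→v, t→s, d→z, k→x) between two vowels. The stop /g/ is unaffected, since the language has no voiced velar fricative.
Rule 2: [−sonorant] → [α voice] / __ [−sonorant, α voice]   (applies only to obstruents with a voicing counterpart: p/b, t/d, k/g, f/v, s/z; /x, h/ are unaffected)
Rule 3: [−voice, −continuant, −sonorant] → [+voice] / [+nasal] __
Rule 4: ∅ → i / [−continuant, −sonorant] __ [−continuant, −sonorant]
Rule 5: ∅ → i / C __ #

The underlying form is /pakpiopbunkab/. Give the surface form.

Rule 1 (intervocalic spirantization): no segment meets the environment; /pakpiopbunkab/ is unchanged.
Rule 2 (regressive voicing assimilation): /p/ precedes the voiced obstruent /b/, so it voices to [b] by assimilation. /pakpiopbunkab/ → pakpiobbunkab.
Rule 3 (post-nasal voicing): /k/ is a voiceless stop immediately after the nasal /n/, so it voices to [g]. /pakpiobbunkab/ → pakpiobbungab.
Rule 4 (stop-cluster i-epenthesis): /k/ and /p/ form a stop–stop cluster, so [i] is inserted between them. /b/ and /b/ form a stop–stop cluster, so [i] is inserted between them. /pakpiobbungab/ → pakipiobibungab.
Rule 5 (final i-epenthesis): the form ends in the consonant /b/, so [i] is inserted word-finally. /pakipiobibungab/ → pakipiobibungabi.

pakipiobibungabi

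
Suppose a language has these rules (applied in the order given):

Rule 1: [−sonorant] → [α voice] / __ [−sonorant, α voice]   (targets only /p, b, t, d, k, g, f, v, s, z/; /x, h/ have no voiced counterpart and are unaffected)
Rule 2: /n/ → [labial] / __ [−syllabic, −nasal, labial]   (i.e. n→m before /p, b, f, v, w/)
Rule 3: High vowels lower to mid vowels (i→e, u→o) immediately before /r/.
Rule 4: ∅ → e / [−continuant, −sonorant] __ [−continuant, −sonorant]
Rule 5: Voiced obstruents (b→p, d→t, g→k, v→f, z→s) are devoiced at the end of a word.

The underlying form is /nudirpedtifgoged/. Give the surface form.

Rule 1 (regressive voicing assimilation): /d/ precedes the voiceless obstruent /t/, so it devoices to [t] by assimilation. /f/ precedes the voiced obstruent /g/, so it voices to [v] by assimilation. /nudirpedtifgoged/ → nudirpettivgoged.
Rule 2 (nasal place assimilation): no segment meets the environment; /nudirpettivgoged/ is unchanged.
Rule 3 (pre-rhotic lowering): /i/ is a high vowel immediately before /r/, so it lowers to [e]. /nudirpettivgoged/ → nuderpettivgoged.
Rule 4 (stop-cluster e-epenthesis): /t/ and /t/ form a stop–stop cluster, so [e] is inserted between them. /nuderpettivgoged/ → nuderpetetivgoged.
Rule 5 (final devoicing): /d/ is a voiced obstruent in word-final position, so it devoices to [t]. /nuderpetetivgoged/ → nuderpetetivgoget.

nuderpetetivgoget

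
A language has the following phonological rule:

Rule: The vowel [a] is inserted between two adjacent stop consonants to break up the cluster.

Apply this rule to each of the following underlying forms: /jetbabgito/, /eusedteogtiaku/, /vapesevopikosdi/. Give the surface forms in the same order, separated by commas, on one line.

jetababagito, eusedateogatiaku, vapesevopikosdi

/jetbabgito/: /t/ and /b/ form a stop–stop cluster, so [a] is inserted between them. /b/ and /g/ form a stop–stop cluster, so [a] is inserted between them. → [jetababagito].
/eusedteogtiaku/: /d/ and /t/ form a stop–stop cluster, so [a] is inserted between them. /g/ and /t/ form a stop–stop cluster, so [a] is inserted between them. → [eusedateogatiaku].
/vapesevopikosdi/: the rule's environment is not met; surfaces unchanged as [vapesevopikosdi].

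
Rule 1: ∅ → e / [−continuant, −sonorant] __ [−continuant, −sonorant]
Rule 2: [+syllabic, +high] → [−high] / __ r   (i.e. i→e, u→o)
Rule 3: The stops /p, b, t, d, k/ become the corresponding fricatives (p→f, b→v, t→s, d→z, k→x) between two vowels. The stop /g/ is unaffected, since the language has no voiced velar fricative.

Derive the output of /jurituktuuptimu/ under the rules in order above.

Rule 1 (stop-cluster e-epenthesis): /k/ and /t/ form a stop–stop cluster, so [e] is inserted between them. /p/ and /t/ form a stop–stop cluster, so [e] is inserted between them. /jurituktuuptimu/ → jurituketuupetimu.
Rule 2 (pre-rhotic lowering): /u/ is a high vowel immediately before /r/, so it lowers to [o]. /jurituketuupetimu/ → jorituketuupetimu.
Rule 3 (intervocalic spirantization): /t/ is a stop between vowels /i/ and /u/, so it spirantizes to the fricative [s]. /k/ is a stop between vowels /u/ and /e/, so it spirantizes to the fricative [x]. /t/ is a stop between vowels /e/ and /u/, so it spirantizes to the fricative [s]. /p/ is a stop between vowels /u/ and /e/, so it spirantizes to the fricative [f]. /t/ is a stop between vowels /e/ and /i/, so it spirantizes to the fricative [s]. /jorituketuupetimu/ → jorisuxesuufesimu.

jorisuxesuufesimu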